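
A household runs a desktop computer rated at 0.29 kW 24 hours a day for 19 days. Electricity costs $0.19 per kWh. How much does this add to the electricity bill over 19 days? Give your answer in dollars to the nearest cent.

$25.13

Runtime = 24 h × 19 = 456 h
Energy = 0.29 kW × 456 h = 132.24 kWh
Cost = 132.24 kWh × $0.19/kWh = $25.13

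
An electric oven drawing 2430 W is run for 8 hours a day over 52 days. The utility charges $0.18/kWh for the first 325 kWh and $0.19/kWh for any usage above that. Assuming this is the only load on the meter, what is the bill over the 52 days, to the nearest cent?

Runtime = 8 h/day × 52 days = 416 h
Energy = 2.43 kW × 416 h = 1010.88 kWh
Tier 1 (0–325 kWh): 325 × $0.18 = $58.5
Above 325 kWh: 685.88 × $0.19 = $130.3172
Bill = $188.82

$188.82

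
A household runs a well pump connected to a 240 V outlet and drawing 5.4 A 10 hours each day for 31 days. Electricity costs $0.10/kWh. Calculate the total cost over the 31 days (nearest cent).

Power = 5.4 A × 240 V = 1296 W = 1.296 kW
Runtime = 10 h/day × 31 days = 310 h
Energy = 1.296 kW × 310 h = 401.76 kWh
Cost = 401.76 kWh × $0.10/kWh = $40.18

$40.18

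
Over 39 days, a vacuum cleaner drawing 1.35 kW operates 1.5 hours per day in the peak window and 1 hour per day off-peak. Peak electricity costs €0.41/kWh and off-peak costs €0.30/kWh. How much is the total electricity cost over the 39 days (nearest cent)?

€48.17

Peak energy = 1.35 kW × 1.5 h × 39 = 78.975 kWh
Off-peak energy = 1.35 kW × 1 h × 39 = 52.65 kWh
Cost = 78.975 × €0.41 + 52.65 × €0.30 = €32.37975 + €15.795 = €48.17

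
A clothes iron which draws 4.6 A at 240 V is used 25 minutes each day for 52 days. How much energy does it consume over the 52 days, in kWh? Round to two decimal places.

23.92 kWh

Power = 4.6 A × 240 V = 1104 W = 1.104 kW
Runtime = 25 min × 52 = 1300 min = 21.666666… h
Energy = 1.104 kW × 21.666666… h = 23.92 kWh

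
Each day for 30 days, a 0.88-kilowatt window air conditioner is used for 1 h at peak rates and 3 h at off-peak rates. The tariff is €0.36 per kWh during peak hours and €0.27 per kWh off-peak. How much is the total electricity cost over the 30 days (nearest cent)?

€30.89

Peak energy = 0.88 kW × 1 h × 30 = 26.4 kWh
Off-peak energy = 0.88 kW × 3 h × 30 = 79.2 kWh
Cost = 26.4 × €0.36 + 79.2 × €0.27 = €9.504 + €21.384 = €30.89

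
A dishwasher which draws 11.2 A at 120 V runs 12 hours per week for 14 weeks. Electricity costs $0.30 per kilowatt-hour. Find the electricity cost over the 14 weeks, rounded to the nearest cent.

$67.74

Power = 11.2 A × 120 V = 1344 W = 1.344 kW
Runtime = 12 h/week × 14 weeks = 168 h
Energy = 1.344 kW × 168 h = 225.792 kWh
Cost = 225.792 kWh × $0.30/kWh = $67.74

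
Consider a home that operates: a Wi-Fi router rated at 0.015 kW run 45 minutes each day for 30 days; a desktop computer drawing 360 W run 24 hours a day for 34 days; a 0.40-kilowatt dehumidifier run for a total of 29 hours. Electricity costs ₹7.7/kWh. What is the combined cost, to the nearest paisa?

Wi-Fi router: Runtime = 45 min × 30 = 1350 min = 22.5 h
Wi-Fi router: 0.015 kW × 22.5 h = 0.3375 kWh
desktop computer: Runtime = 24 h × 34 = 816 h
desktop computer: 0.36 kW × 816 h = 293.76 kWh
dehumidifier: 0.4 kW × 29 h = 11.6 kWh
Total energy = 305.6975 kWh
Cost = 305.6975 × ₹7.7 = ₹2353.87

₹2353.87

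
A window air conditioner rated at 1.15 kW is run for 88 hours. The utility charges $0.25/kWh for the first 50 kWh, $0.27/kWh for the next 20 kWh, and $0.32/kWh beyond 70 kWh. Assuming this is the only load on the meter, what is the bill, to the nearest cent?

Energy = 1.15 kW × 88 h = 101.2 kWh
Tier 1 (0–50 kWh): 50 × $0.25 = $12.5
Tier 2 (50–70 kWh): 20 × $0.27 = $5.4
Above 70 kWh: 31.2 × $0.32 = $9.984
Bill = $27.88

$27.88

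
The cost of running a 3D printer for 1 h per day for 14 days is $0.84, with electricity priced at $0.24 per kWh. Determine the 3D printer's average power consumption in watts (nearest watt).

250 W

Energy = $0.84 ÷ $0.24/kWh = 3.5 kWh
Runtime = 1 h/day × 14 days = 14 h
Power = 3.5 kWh ÷ 14 h = 0.25 kW = 250 W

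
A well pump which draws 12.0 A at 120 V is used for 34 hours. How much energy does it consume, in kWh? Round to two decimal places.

Power = 12.0 A × 120 V = 1440 W = 1.44 kW
Energy = 1.44 kW × 34 h = 48.96 kWh

48.96 kWh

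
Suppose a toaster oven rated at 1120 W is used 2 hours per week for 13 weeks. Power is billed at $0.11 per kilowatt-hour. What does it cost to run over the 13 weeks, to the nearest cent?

$3.20

Runtime = 2 h/week × 13 weeks = 26 h
Energy = 1.12 kW × 26 h = 29.12 kWh
Cost = 29.12 kWh × $0.11/kWh = $3.20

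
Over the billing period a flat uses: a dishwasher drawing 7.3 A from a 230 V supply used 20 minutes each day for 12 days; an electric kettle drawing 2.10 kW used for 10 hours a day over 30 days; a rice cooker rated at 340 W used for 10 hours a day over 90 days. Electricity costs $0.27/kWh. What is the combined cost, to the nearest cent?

dishwasher: Power = 7.3 A × 230 V = 1679 W = 1.679 kW
dishwasher: Runtime = 20 min × 12 = 240 min = 4 h
dishwasher: 1.679 kW × 4 h = 6.716 kWh
electric kettle: Runtime = 10 h/day × 30 days = 300 h
electric kettle: 2.1 kW × 300 h = 630 kWh
rice cooker: Runtime = 10 h/day × 90 days = 900 h
rice cooker: 0.34 kW × 900 h = 306 kWh
Total energy = 942.716 kWh
Cost = 942.716 × $0.27 = $254.53

$254.53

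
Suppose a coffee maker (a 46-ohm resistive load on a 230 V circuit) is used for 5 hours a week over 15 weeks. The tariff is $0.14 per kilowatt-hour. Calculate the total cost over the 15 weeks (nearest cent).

Power = V²/R = 230²/46 = 1150 W = 1.15 kW
Runtime = 5 h/week × 15 weeks = 75 h
Energy = 1.15 kW × 75 h = 86.25 kWh
Cost = 86.25 kWh × $0.14/kWh = $12.08

$12.08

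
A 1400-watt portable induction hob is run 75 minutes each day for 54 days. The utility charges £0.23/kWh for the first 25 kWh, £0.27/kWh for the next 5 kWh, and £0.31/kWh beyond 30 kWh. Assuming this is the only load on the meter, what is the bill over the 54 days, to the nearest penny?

£27.10

Runtime = 75 min × 54 = 4050 min = 67.5 h
Energy = 1.4 kW × 67.5 h = 94.5 kWh
Tier 1 (0–25 kWh): 25 × £0.23 = £5.75
Tier 2 (25–30 kWh): 5 × £0.27 = £1.35
Above 30 kWh: 64.5 × £0.31 = £19.995
Bill = £27.10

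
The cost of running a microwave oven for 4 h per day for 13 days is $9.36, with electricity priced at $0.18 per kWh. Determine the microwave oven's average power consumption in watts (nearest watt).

Energy = $9.36 ÷ $0.18/kWh = 52 kWh
Runtime = 4 h/day × 13 days = 52 h
Power = 52 kWh ÷ 52 h = 1 kW = 1000 W

1000 W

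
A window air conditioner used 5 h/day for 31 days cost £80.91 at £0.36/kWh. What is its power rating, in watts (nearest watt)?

Energy = £80.91 ÷ £0.36/kWh = 224.75 kWh
Runtime = 5 h/day × 31 days = 155 h
Power = 224.75 kWh ÷ 155 h = 1.45 kW = 1450 W

1450 W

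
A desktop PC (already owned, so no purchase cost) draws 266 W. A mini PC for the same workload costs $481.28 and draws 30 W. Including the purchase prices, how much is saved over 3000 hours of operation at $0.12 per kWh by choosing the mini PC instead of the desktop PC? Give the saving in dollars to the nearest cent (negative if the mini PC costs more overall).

desktop PC: $0.00 + (266/1000) kW × 3000 h × $0.12 = $0.00 + $95.76 = $95.76
mini PC: $481.28 + (30/1000) kW × 3000 h × $0.12 = $481.28 + $10.8 = $492.08
Saving = $95.76 − $492.08 = −$396.32

-$396.32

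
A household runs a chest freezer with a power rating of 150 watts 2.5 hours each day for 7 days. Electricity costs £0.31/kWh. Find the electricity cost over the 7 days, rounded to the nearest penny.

Runtime = 2.5 h/day × 7 days = 17.5 h
Energy = 0.15 kW × 17.5 h = 2.625 kWh
Cost = 2.625 kWh × £0.31/kWh = £0.81

£0.81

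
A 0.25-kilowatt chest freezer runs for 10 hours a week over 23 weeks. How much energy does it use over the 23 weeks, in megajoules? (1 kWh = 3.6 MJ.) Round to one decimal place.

207.0 MJ

Runtime = 10 h/week × 23 weeks = 230 h
Energy = 0.25 kW × 230 h = 57.5 kWh
= 57.5 × 3.6 MJ = 207.0 MJ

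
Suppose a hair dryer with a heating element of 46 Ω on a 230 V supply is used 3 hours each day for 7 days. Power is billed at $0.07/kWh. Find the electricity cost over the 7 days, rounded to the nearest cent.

Power = V²/R = 230²/46 = 1150 W = 1.15 kW
Runtime = 3 h/day × 7 days = 21 h
Energy = 1.15 kW × 21 h = 24.15 kWh
Cost = 24.15 kWh × $0.07/kWh = $1.69

$1.69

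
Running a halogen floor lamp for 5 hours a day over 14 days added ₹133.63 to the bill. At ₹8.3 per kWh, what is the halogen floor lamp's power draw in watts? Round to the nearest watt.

Energy = ₹133.63 ÷ ₹8.3/kWh = 16.1 kWh
Runtime = 5 h/day × 14 days = 70 h
Power = 16.1 kWh ÷ 70 h = 0.23 kW = 230 W

230 W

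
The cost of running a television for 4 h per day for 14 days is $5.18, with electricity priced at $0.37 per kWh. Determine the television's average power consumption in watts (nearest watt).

250 W

Energy = $5.18 ÷ $0.37/kWh = 14 kWh
Runtime = 4 h/day × 14 days = 56 h
Power = 14 kWh ÷ 56 h = 0.25 kW = 250 W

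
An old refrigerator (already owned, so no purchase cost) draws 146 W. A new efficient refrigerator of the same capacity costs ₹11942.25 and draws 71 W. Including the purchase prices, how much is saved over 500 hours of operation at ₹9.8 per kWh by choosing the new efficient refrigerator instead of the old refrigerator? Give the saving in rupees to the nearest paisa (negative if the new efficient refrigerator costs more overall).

-₹11574.75

old refrigerator: ₹0.00 + (146/1000) kW × 500 h × ₹9.8 = ₹0.00 + ₹715.4 = ₹715.4
new efficient refrigerator: ₹11942.25 + (71/1000) kW × 500 h × ₹9.8 = ₹11942.25 + ₹347.9 = ₹12290.15
Saving = ₹715.4 − ₹12290.15 = −₹11574.75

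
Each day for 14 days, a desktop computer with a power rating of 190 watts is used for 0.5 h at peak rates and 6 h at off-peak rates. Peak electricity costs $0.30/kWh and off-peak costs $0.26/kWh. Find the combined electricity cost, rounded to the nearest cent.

$4.55

Peak energy = 0.19 kW × 0.5 h × 14 = 1.33 kWh
Off-peak energy = 0.19 kW × 6 h × 14 = 15.96 kWh
Cost = 1.33 × $0.30 + 15.96 × $0.26 = $0.399 + $4.1496 = $4.55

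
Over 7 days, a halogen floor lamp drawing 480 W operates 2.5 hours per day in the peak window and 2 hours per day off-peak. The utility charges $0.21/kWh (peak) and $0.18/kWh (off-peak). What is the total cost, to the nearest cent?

$2.97

Peak energy = 0.48 kW × 2.5 h × 7 = 8.4 kWh
Off-peak energy = 0.48 kW × 2 h × 7 = 6.72 kWh
Cost = 8.4 × $0.21 + 6.72 × $0.18 = $1.764 + $1.2096 = $2.97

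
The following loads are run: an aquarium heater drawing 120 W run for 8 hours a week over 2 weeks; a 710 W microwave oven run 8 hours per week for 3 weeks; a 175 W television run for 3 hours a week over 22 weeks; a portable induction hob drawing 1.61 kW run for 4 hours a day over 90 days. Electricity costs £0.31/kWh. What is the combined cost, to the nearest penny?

aquarium heater: Runtime = 8 h/week × 2 weeks = 16 h
aquarium heater: 0.12 kW × 16 h = 1.92 kWh
microwave oven: Runtime = 8 h/week × 3 weeks = 24 h
microwave oven: 0.71 kW × 24 h = 17.04 kWh
television: Runtime = 3 h/week × 22 weeks = 66 h
television: 0.175 kW × 66 h = 11.55 kWh
portable induction hob: Runtime = 4 h/day × 90 days = 360 h
portable induction hob: 1.61 kW × 360 h = 579.6 kWh
Total energy = 610.11 kWh
Cost = 610.11 × £0.31 = £189.13

£189.13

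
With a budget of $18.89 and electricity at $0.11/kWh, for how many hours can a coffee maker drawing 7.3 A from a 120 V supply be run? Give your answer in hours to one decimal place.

Power = 7.3 A × 120 V = 876 W = 0.876 kW
Energy available = $18.89 ÷ $0.11/kWh = 171.7273 kWh
Hours = 171.7273 kWh ÷ 0.876 kW = 196.0 h

196.0 h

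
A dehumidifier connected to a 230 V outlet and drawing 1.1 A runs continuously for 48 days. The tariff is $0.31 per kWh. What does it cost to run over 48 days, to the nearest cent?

Power = 1.1 A × 230 V = 253 W = 0.253 kW
Runtime = 24 h × 48 = 1152 h
Energy = 0.253 kW × 1152 h = 291.456 kWh
Cost = 291.456 kWh × $0.31/kWh = $90.35

$90.35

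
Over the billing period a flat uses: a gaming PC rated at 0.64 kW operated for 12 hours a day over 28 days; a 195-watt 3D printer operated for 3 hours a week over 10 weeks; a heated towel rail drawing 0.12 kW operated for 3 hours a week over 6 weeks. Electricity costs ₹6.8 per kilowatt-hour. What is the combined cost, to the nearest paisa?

₹1516.74

gaming PC: Runtime = 12 h/day × 28 days = 336 h
gaming PC: 0.64 kW × 336 h = 215.04 kWh
3D printer: Runtime = 3 h/week × 10 weeks = 30 h
3D printer: 0.195 kW × 30 h = 5.85 kWh
heated towel rail: Runtime = 3 h/week × 6 weeks = 18 h
heated towel rail: 0.12 kW × 18 h = 2.16 kWh
Total energy = 223.05 kWh
Cost = 223.05 × ₹6.8 = ₹1516.74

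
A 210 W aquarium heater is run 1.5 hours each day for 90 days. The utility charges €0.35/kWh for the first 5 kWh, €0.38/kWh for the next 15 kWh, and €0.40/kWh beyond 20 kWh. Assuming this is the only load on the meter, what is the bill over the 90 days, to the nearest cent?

Runtime = 1.5 h/day × 90 days = 135 h
Energy = 0.21 kW × 135 h = 28.35 kWh
Tier 1 (0–5 kWh): 5 × €0.35 = €1.75
Tier 2 (5–20 kWh): 15 × €0.38 = €5.7
Above 20 kWh: 8.35 × €0.40 = €3.34
Bill = €10.79

€10.79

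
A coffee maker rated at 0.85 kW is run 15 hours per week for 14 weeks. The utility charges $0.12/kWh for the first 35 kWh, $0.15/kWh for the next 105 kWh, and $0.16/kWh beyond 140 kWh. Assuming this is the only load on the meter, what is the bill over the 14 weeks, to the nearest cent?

Runtime = 15 h/week × 14 weeks = 210 h
Energy = 0.85 kW × 210 h = 178.5 kWh
Tier 1 (0–35 kWh): 35 × $0.12 = $4.2
Tier 2 (35–140 kWh): 105 × $0.15 = $15.75
Above 140 kWh: 38.5 × $0.16 = $6.16
Bill = $26.11

$26.11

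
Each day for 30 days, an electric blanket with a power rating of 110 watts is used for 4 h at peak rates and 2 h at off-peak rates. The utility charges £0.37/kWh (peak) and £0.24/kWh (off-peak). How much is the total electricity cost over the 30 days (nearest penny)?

£6.47

Peak energy = 0.11 kW × 4 h × 30 = 13.2 kWh
Off-peak energy = 0.11 kW × 2 h × 30 = 6.6 kWh
Cost = 13.2 × £0.37 + 6.6 × £0.24 = £4.884 + £1.584 = £6.47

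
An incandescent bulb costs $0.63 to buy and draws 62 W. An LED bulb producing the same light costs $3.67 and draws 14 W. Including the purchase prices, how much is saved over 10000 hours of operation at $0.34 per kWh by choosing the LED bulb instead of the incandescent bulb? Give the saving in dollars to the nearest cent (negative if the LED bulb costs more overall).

$160.16

incandescent bulb: $0.63 + (62/1000) kW × 10000 h × $0.34 = $0.63 + $210.8 = $211.43
LED bulb: $3.67 + (14/1000) kW × 10000 h × $0.34 = $3.67 + $47.6 = $51.27
Saving = $211.43 − $51.27 = $160.16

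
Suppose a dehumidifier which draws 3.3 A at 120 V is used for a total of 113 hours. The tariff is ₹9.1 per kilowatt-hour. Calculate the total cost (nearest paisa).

₹407.21

Power = 3.3 A × 120 V = 396 W = 0.396 kW
Energy = 0.396 kW × 113 h = 44.748 kWh
Cost = 44.748 kWh × ₹9.1/kWh = ₹407.21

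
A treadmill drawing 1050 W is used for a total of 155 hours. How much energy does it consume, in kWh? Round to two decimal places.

162.75 kWh

Energy = 1.05 kW × 155 h = 162.75 kWh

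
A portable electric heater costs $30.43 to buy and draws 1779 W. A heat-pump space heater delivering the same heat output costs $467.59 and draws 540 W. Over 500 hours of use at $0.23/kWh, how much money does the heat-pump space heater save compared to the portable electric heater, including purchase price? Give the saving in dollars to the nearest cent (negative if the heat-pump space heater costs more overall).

-$294.68

portable electric heater: $30.43 + (1779/1000) kW × 500 h × $0.23 = $30.43 + $204.585 = $235.015
heat-pump space heater: $467.59 + (540/1000) kW × 500 h × $0.23 = $467.59 + $62.1 = $529.69
Saving = $235.015 − $529.69 = −$294.675 → -$294.68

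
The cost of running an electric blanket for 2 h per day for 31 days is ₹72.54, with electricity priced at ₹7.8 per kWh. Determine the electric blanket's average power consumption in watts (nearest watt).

Energy = ₹72.54 ÷ ₹7.8/kWh = 9.3 kWh
Runtime = 2 h/day × 31 days = 62 h
Power = 9.3 kWh ÷ 62 h = 0.15 kW = 150 W

150 W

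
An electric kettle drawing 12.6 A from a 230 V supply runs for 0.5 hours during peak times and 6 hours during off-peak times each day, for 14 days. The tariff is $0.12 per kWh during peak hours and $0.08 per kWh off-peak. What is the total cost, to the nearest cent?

Power = 12.6 A × 230 V = 2898 W = 2.898 kW
Peak energy = 2.898 kW × 0.5 h × 14 = 20.286 kWh
Off-peak energy = 2.898 kW × 6 h × 14 = 243.432 kWh
Cost = 20.286 × $0.12 + 243.432 × $0.08 = $2.43432 + $19.47456 = $21.91

$21.91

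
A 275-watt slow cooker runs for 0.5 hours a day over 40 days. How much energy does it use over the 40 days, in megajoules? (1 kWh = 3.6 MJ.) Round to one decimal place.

19.8 MJ

Runtime = 0.5 h/day × 40 days = 20 h
Energy = 0.275 kW × 20 h = 5.5 kWh
= 5.5 × 3.6 MJ = 19.8 MJ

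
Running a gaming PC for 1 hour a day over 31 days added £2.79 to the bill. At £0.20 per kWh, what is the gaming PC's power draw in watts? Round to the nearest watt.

Energy = £2.79 ÷ £0.20/kWh = 13.95 kWh
Runtime = 1 h/day × 31 days = 31 h
Power = 13.95 kWh ÷ 31 h = 0.45 kW = 450 W

450 W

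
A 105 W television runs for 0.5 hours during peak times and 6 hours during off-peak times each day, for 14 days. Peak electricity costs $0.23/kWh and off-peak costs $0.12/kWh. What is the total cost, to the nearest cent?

Peak energy = 0.105 kW × 0.5 h × 14 = 0.735 kWh
Off-peak energy = 0.105 kW × 6 h × 14 = 8.82 kWh
Cost = 0.735 × $0.23 + 8.82 × $0.12 = $0.16905 + $1.0584 = $1.23

$1.23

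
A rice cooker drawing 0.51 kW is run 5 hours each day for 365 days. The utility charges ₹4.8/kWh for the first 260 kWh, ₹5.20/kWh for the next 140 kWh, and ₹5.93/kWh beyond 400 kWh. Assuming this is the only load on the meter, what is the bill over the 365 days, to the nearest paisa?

₹5123.35

Runtime = 5 h/day × 365 days = 1825 h
Energy = 0.51 kW × 1825 h = 930.75 kWh
Tier 1 (0–260 kWh): 260 × ₹4.8 = ₹1248
Tier 2 (260–400 kWh): 140 × ₹5.20 = ₹728
Above 400 kWh: 530.75 × ₹5.93 = ₹3147.3475
Bill = ₹5123.35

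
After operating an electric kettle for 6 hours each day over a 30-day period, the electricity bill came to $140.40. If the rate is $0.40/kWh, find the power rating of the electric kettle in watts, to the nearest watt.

Energy = $140.40 ÷ $0.40/kWh = 351 kWh
Runtime = 6 h/day × 30 days = 180 h
Power = 351 kWh ÷ 180 h = 1.95 kW = 1950 W

1950 W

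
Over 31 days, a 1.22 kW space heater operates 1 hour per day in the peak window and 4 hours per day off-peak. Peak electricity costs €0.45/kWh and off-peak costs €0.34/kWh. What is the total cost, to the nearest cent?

Peak energy = 1.22 kW × 1 h × 31 = 37.82 kWh
Off-peak energy = 1.22 kW × 4 h × 31 = 151.28 kWh
Cost = 37.82 × €0.45 + 151.28 × €0.34 = €17.019 + €51.4352 = €68.45

€68.45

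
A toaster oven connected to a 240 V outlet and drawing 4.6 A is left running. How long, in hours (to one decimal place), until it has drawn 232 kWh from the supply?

Power = 4.6 A × 240 V = 1104 W = 1.104 kW
Hours = 232 kWh ÷ 1.104 kW = 210.1 h

210.1 h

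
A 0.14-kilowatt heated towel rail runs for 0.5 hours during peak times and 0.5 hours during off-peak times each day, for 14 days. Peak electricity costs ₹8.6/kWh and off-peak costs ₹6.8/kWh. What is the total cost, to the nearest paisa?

Peak energy = 0.14 kW × 0.5 h × 14 = 0.98 kWh
Off-peak energy = 0.14 kW × 0.5 h × 14 = 0.98 kWh
Cost = 0.98 × ₹8.6 + 0.98 × ₹6.8 = ₹8.428 + ₹6.664 = ₹15.09

₹15.09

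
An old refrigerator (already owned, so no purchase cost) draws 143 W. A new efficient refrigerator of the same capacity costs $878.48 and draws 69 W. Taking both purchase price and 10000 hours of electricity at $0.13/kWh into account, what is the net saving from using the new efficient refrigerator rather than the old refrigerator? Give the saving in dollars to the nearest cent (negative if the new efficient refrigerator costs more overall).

old refrigerator: $0.00 + (143/1000) kW × 10000 h × $0.13 = $0.00 + $185.9 = $185.9
new efficient refrigerator: $878.48 + (69/1000) kW × 10000 h × $0.13 = $878.48 + $89.7 = $968.18
Saving = $185.9 − $968.18 = −$782.28

-$782.28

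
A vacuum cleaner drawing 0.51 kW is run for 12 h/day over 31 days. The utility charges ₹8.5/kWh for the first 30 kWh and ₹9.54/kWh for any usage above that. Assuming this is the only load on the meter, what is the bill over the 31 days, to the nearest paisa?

₹1778.73

Runtime = 12 h/day × 31 days = 372 h
Energy = 0.51 kW × 372 h = 189.72 kWh
Tier 1 (0–30 kWh): 30 × ₹8.5 = ₹255
Above 30 kWh: 159.72 × ₹9.54 = ₹1523.7288
Bill = ₹1778.73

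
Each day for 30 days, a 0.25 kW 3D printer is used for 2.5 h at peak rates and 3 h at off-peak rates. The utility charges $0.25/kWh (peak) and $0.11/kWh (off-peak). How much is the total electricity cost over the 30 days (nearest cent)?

Peak energy = 0.25 kW × 2.5 h × 30 = 18.75 kWh
Off-peak energy = 0.25 kW × 3 h × 30 = 22.5 kWh
Cost = 18.75 × $0.25 + 22.5 × $0.11 = $4.6875 + $2.475 = $7.16

$7.16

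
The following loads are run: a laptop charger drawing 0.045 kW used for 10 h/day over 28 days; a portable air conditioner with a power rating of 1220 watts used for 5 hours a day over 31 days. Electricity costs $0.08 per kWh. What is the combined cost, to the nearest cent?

$16.14

laptop charger: Runtime = 10 h/day × 28 days = 280 h
laptop charger: 0.045 kW × 280 h = 12.6 kWh
portable air conditioner: Runtime = 5 h/day × 31 days = 155 h
portable air conditioner: 1.22 kW × 155 h = 189.1 kWh
Total energy = 201.7 kWh
Cost = 201.7 × $0.08 = $16.14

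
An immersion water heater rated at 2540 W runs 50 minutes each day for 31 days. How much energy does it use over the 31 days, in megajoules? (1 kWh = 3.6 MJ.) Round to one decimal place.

236.2 MJ

Runtime = 50 min × 31 = 1550 min = 25.833333… h
Energy = 2.54 kW × 25.833333… h = 65.616666… kWh
= 65.616666… × 3.6 MJ = 236.2 MJ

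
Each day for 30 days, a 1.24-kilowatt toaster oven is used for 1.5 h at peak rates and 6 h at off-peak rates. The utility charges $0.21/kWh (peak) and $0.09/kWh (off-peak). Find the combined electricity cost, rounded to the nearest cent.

$31.81

Peak energy = 1.24 kW × 1.5 h × 30 = 55.8 kWh
Off-peak energy = 1.24 kW × 6 h × 30 = 223.2 kWh
Cost = 55.8 × $0.21 + 223.2 × $0.09 = $11.718 + $20.088 = $31.81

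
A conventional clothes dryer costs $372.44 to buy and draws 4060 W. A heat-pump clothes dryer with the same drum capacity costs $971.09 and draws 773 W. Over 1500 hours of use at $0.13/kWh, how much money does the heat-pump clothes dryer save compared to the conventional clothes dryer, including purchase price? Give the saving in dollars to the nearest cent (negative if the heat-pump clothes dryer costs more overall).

conventional clothes dryer: $372.44 + (4060/1000) kW × 1500 h × $0.13 = $372.44 + $791.7 = $1164.14
heat-pump clothes dryer: $971.09 + (773/1000) kW × 1500 h × $0.13 = $971.09 + $150.735 = $1121.825
Saving = $1164.14 − $1121.825 = $42.315 → $42.32

$42.32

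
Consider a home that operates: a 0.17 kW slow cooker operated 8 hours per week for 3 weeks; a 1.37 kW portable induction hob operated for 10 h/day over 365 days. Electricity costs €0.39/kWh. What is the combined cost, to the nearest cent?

€1951.79

slow cooker: Runtime = 8 h/week × 3 weeks = 24 h
slow cooker: 0.17 kW × 24 h = 4.08 kWh
portable induction hob: Runtime = 10 h/day × 365 days = 3650 h
portable induction hob: 1.37 kW × 3650 h = 5000.5 kWh
Total energy = 5004.58 kWh
Cost = 5004.58 × €0.39 = €1951.79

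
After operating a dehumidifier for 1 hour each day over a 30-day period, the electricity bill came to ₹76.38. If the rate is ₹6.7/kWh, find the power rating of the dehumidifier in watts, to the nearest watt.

Energy = ₹76.38 ÷ ₹6.7/kWh = 11.4 kWh
Runtime = 1 h/day × 30 days = 30 h
Power = 11.4 kWh ÷ 30 h = 0.38 kW = 380 W

380 W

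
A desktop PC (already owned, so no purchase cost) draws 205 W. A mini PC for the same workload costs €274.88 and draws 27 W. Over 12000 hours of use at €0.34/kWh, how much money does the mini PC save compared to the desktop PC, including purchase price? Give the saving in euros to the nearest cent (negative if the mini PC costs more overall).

desktop PC: €0.00 + (205/1000) kW × 12000 h × €0.34 = €0.00 + €836.4 = €836.4
mini PC: €274.88 + (27/1000) kW × 12000 h × €0.34 = €274.88 + €110.16 = €385.04
Saving = €836.4 − €385.04 = €451.36

€451.36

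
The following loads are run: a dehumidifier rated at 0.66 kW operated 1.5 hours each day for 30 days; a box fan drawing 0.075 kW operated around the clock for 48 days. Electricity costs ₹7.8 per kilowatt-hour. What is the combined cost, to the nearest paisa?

dehumidifier: Runtime = 1.5 h/day × 30 days = 45 h
dehumidifier: 0.66 kW × 45 h = 29.7 kWh
box fan: Runtime = 24 h × 48 = 1152 h
box fan: 0.075 kW × 1152 h = 86.4 kWh
Total energy = 116.1 kWh
Cost = 116.1 × ₹7.8 = ₹905.58

₹905.58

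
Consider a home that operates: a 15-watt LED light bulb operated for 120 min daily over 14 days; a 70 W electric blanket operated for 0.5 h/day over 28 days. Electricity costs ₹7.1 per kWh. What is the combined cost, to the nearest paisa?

LED light bulb: Runtime = 120 min × 14 = 1680 min = 28 h
LED light bulb: 0.015 kW × 28 h = 0.42 kWh
electric blanket: Runtime = 0.5 h/day × 28 days = 14 h
electric blanket: 0.07 kW × 14 h = 0.98 kWh
Total energy = 1.4 kWh
Cost = 1.4 × ₹7.1 = ₹9.94

₹9.94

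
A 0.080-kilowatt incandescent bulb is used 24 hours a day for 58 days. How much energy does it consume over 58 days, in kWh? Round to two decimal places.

Runtime = 24 h × 58 = 1392 h
Energy = 0.08 kW × 1392 h = 111.36 kWh

111.36 kWh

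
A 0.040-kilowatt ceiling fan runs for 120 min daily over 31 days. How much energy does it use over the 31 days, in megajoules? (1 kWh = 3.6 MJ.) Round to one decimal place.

8.9 MJ

Runtime = 120 min × 31 = 3720 min = 62 h
Energy = 0.04 kW × 62 h = 2.48 kWh
= 2.48 × 3.6 MJ = 8.9 MJ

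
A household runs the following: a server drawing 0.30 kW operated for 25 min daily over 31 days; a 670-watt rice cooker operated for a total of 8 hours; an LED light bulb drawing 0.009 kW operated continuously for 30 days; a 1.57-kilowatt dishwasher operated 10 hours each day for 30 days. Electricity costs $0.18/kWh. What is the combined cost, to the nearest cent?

server: Runtime = 25 min × 31 = 775 min = 12.916666… h
server: 0.3 kW × 12.916666… h = 3.875 kWh
rice cooker: 0.67 kW × 8 h = 5.36 kWh
LED light bulb: Runtime = 24 h × 30 = 720 h
LED light bulb: 0.009 kW × 720 h = 6.48 kWh
dishwasher: Runtime = 10 h/day × 30 days = 300 h
dishwasher: 1.57 kW × 300 h = 471 kWh
Total energy = 486.715 kWh
Cost = 486.715 × $0.18 = $87.61

$87.61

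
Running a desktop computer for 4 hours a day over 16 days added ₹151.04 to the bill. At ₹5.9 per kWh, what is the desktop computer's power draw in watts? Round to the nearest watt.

Energy = ₹151.04 ÷ ₹5.9/kWh = 25.6 kWh
Runtime = 4 h/day × 16 days = 64 h
Power = 25.6 kWh ÷ 64 h = 0.4 kW = 400 W

400 W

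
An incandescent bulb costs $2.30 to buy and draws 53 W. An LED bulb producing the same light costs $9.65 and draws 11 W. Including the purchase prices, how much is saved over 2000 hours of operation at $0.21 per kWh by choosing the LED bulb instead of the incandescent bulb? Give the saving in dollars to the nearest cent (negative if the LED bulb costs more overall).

incandescent bulb: $2.30 + (53/1000) kW × 2000 h × $0.21 = $2.30 + $22.26 = $24.56
LED bulb: $9.65 + (11/1000) kW × 2000 h × $0.21 = $9.65 + $4.62 = $14.27
Saving = $24.56 − $14.27 = $10.29

$10.29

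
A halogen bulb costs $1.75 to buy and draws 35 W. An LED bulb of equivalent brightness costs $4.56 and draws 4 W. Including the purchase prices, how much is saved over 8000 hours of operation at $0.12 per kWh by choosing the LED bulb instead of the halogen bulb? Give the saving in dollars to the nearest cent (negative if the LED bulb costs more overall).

halogen bulb: $1.75 + (35/1000) kW × 8000 h × $0.12 = $1.75 + $33.6 = $35.35
LED bulb: $4.56 + (4/1000) kW × 8000 h × $0.12 = $4.56 + $3.84 = $8.4
Saving = $35.35 − $8.4 = $26.95

$26.95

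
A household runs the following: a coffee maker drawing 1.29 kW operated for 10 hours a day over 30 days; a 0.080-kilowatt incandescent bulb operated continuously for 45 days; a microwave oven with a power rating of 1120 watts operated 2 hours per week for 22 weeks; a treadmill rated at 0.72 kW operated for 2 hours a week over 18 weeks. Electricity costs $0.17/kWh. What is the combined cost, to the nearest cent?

$93.26

coffee maker: Runtime = 10 h/day × 30 days = 300 h
coffee maker: 1.29 kW × 300 h = 387 kWh
incandescent bulb: Runtime = 24 h × 45 = 1080 h
incandescent bulb: 0.08 kW × 1080 h = 86.4 kWh
microwave oven: Runtime = 2 h/week × 22 weeks = 44 h
microwave oven: 1.12 kW × 44 h = 49.28 kWh
treadmill: Runtime = 2 h/week × 18 weeks = 36 h
treadmill: 0.72 kW × 36 h = 25.92 kWh
Total energy = 548.6 kWh
Cost = 548.6 × $0.17 = $93.26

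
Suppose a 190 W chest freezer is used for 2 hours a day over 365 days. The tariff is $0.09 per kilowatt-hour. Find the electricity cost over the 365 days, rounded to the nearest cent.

Runtime = 2 h/day × 365 days = 730 h
Energy = 0.19 kW × 730 h = 138.7 kWh
Cost = 138.7 kWh × $0.09/kWh = $12.48

$12.48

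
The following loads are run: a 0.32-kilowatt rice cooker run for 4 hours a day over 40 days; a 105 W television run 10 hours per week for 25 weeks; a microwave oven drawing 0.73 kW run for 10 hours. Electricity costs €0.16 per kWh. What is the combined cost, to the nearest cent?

€13.56

rice cooker: Runtime = 4 h/day × 40 days = 160 h
rice cooker: 0.32 kW × 160 h = 51.2 kWh
television: Runtime = 10 h/week × 25 weeks = 250 h
television: 0.105 kW × 250 h = 26.25 kWh
microwave oven: 0.73 kW × 10 h = 7.3 kWh
Total energy = 84.75 kWh
Cost = 84.75 × €0.16 = €13.56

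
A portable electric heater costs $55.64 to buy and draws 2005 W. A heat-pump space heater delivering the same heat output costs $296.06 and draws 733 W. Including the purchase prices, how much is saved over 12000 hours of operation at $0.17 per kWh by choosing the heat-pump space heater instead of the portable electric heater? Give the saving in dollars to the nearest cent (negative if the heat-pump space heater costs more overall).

portable electric heater: $55.64 + (2005/1000) kW × 12000 h × $0.17 = $55.64 + $4090.2 = $4145.84
heat-pump space heater: $296.06 + (733/1000) kW × 12000 h × $0.17 = $296.06 + $1495.32 = $1791.38
Saving = $4145.84 − $1791.38 = $2354.46

$2354.46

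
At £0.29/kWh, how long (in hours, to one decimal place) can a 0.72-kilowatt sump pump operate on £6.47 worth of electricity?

31.0 h

Energy available = £6.47 ÷ £0.29/kWh = 22.3103 kWh
Hours = 22.3103 kWh ÷ 0.72 kW = 31.0 h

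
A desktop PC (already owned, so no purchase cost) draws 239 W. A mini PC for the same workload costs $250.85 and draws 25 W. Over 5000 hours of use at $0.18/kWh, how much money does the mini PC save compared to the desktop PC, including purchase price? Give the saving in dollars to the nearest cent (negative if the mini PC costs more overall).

-$58.25

desktop PC: $0.00 + (239/1000) kW × 5000 h × $0.18 = $0.00 + $215.1 = $215.1
mini PC: $250.85 + (25/1000) kW × 5000 h × $0.18 = $250.85 + $22.5 = $273.35
Saving = $215.1 − $273.35 = −$58.25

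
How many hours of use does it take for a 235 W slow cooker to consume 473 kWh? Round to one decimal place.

Hours = 473 kWh ÷ 0.235 kW = 2012.8 h

2012.8 h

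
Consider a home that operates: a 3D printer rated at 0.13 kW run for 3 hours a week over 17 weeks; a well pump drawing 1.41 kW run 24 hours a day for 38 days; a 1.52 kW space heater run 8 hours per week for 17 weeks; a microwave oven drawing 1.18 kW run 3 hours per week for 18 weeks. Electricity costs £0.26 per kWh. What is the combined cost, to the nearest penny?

3D printer: Runtime = 3 h/week × 17 weeks = 51 h
3D printer: 0.13 kW × 51 h = 6.63 kWh
well pump: Runtime = 24 h × 38 = 912 h
well pump: 1.41 kW × 912 h = 1285.92 kWh
space heater: Runtime = 8 h/week × 17 weeks = 136 h
space heater: 1.52 kW × 136 h = 206.72 kWh
microwave oven: Runtime = 3 h/week × 18 weeks = 54 h
microwave oven: 1.18 kW × 54 h = 63.72 kWh
Total energy = 1562.99 kWh
Cost = 1562.99 × £0.26 = £406.38

£406.38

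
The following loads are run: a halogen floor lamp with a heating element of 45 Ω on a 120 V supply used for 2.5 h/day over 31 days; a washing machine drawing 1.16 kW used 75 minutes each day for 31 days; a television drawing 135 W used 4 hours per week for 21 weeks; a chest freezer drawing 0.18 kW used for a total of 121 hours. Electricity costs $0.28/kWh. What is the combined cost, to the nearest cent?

halogen floor lamp: Power = V²/R = 120²/45 = 320 W = 0.32 kW
halogen floor lamp: Runtime = 2.5 h/day × 31 days = 77.5 h
halogen floor lamp: 0.32 kW × 77.5 h = 24.8 kWh
washing machine: Runtime = 75 min × 31 = 2325 min = 38.75 h
washing machine: 1.16 kW × 38.75 h = 44.95 kWh
television: Runtime = 4 h/week × 21 weeks = 84 h
television: 0.135 kW × 84 h = 11.34 kWh
chest freezer: 0.18 kW × 121 h = 21.78 kWh
Total energy = 102.87 kWh
Cost = 102.87 × $0.28 = $28.80

$28.80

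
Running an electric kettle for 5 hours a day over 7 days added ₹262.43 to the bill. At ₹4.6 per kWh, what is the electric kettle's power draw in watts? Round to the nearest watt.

1630 W

Energy = ₹262.43 ÷ ₹4.6/kWh = 57.05 kWh
Runtime = 5 h/day × 7 days = 35 h
Power = 57.05 kWh ÷ 35 h = 1.63 kW = 1630 W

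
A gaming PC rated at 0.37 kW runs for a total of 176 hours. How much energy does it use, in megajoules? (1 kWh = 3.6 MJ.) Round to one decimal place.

234.4 MJ

Energy = 0.37 kW × 176 h = 65.12 kWh
= 65.12 × 3.6 MJ = 234.4 MJ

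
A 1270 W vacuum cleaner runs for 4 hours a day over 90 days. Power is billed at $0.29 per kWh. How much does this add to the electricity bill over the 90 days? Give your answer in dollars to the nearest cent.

Runtime = 4 h/day × 90 days = 360 h
Energy = 1.27 kW × 360 h = 457.2 kWh
Cost = 457.2 kWh × $0.29/kWh = $132.59

$132.59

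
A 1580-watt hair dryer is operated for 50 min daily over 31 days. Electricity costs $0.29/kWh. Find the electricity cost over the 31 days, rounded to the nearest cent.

Runtime = 50 min × 31 = 1550 min = 25.833333… h
Energy = 1.58 kW × 25.833333… h = 40.816666… kWh
Cost = 40.816666… kWh × $0.29/kWh = $11.84

$11.84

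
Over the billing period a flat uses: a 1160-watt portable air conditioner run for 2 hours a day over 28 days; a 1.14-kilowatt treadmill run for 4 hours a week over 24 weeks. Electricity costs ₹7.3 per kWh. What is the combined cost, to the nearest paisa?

₹1273.12

portable air conditioner: Runtime = 2 h/day × 28 days = 56 h
portable air conditioner: 1.16 kW × 56 h = 64.96 kWh
treadmill: Runtime = 4 h/week × 24 weeks = 96 h
treadmill: 1.14 kW × 96 h = 109.44 kWh
Total energy = 174.4 kWh
Cost = 174.4 × ₹7.3 = ₹1273.12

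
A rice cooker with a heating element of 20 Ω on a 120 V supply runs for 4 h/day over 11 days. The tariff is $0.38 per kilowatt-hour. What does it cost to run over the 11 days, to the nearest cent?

$12.04

Power = V²/R = 120²/20 = 720 W = 0.72 kW
Runtime = 4 h/day × 11 days = 44 h
Energy = 0.72 kW × 44 h = 31.68 kWh
Cost = 31.68 kWh × $0.38/kWh = $12.04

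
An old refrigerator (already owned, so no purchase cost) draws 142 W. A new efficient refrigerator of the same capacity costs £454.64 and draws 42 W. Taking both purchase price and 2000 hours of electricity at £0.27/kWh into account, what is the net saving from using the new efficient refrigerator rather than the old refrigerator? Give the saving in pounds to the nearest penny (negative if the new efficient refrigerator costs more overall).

old refrigerator: £0.00 + (142/1000) kW × 2000 h × £0.27 = £0.00 + £76.68 = £76.68
new efficient refrigerator: £454.64 + (42/1000) kW × 2000 h × £0.27 = £454.64 + £22.68 = £477.32
Saving = £76.68 − £477.32 = −£400.64

-£400.64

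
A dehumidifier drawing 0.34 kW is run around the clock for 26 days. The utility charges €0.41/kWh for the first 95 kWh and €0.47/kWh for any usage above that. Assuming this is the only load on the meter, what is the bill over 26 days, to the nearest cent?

Runtime = 24 h × 26 = 624 h
Energy = 0.34 kW × 624 h = 212.16 kWh
Tier 1 (0–95 kWh): 95 × €0.41 = €38.95
Above 95 kWh: 117.16 × €0.47 = €55.0652
Bill = €94.02

€94.02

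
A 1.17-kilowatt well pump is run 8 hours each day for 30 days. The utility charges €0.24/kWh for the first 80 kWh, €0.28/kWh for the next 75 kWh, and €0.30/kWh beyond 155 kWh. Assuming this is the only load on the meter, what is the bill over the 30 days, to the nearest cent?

Runtime = 8 h/day × 30 days = 240 h
Energy = 1.17 kW × 240 h = 280.8 kWh
Tier 1 (0–80 kWh): 80 × €0.24 = €19.2
Tier 2 (80–155 kWh): 75 × €0.28 = €21
Above 155 kWh: 125.8 × €0.30 = €37.74
Bill = €77.94

€77.94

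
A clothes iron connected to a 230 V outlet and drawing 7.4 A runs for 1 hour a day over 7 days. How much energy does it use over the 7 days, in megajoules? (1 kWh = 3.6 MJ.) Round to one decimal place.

Power = 7.4 A × 230 V = 1702 W = 1.702 kW
Runtime = 1 h/day × 7 days = 7 h
Energy = 1.702 kW × 7 h = 11.914 kWh
= 11.914 × 3.6 MJ = 42.9 MJ

42.9 MJ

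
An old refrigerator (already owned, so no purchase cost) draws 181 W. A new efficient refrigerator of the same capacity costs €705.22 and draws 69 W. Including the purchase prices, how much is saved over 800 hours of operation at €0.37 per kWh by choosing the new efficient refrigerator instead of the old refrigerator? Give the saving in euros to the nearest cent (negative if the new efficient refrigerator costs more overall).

-€672.07

old refrigerator: €0.00 + (181/1000) kW × 800 h × €0.37 = €0.00 + €53.576 = €53.576
new efficient refrigerator: €705.22 + (69/1000) kW × 800 h × €0.37 = €705.22 + €20.424 = €725.644
Saving = €53.576 − €725.644 = −€672.068 → -€672.07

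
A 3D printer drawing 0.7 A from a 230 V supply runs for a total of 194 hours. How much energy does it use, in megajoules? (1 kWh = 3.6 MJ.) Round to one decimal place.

112.4 MJ

Power = 0.7 A × 230 V = 161 W = 0.161 kW
Energy = 0.161 kW × 194 h = 31.234 kWh
= 31.234 × 3.6 MJ = 112.4 MJ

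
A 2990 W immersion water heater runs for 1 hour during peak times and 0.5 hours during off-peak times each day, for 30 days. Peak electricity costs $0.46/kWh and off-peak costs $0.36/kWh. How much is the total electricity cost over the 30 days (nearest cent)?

$57.41

Peak energy = 2.99 kW × 1 h × 30 = 89.7 kWh
Off-peak energy = 2.99 kW × 0.5 h × 30 = 44.85 kWh
Cost = 89.7 × $0.46 + 44.85 × $0.36 = $41.262 + $16.146 = $57.41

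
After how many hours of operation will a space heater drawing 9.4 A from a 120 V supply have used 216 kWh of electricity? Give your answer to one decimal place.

Power = 9.4 A × 120 V = 1128 W = 1.128 kW
Hours = 216 kWh ÷ 1.128 kW = 191.5 h

191.5 h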